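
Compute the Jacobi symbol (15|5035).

Reciprocity: 15 ≡ 3 and 5035 ≡ 3 (mod 4), so (15/5035) = −(5035/15).
Reduce top mod 15: now compute (10/15).
Pull out 2: since 15 ≡ 7 (mod 8), (2/15) = +1.
Reciprocity: 5 ≡ 1 and 15 ≡ 3 (mod 4), so (5/15) = +(15/5).
Reduce top mod 5: now compute (0/5).
Top reduces to 0: gcd > 1, so the symbol is 0.

0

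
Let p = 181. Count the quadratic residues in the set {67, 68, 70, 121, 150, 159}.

3

(67/181) = +1 → QR.
(68/181) = -1 → non-residue.
(70/181) = +1 → QR.
(121/181) = +1 → QR.
(150/181) = -1 → non-residue.
(159/181) = -1 → non-residue.
Total quadratic residues among the 6: 3.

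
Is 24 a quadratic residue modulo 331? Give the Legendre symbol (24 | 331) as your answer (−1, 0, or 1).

1

Pull out 2^3: since 331 ≡ 3 (mod 8), (2/331) = -1, so (2/331)^3 = -1.
Reciprocity: 3 ≡ 3 and 331 ≡ 3 (mod 4), so (3/331) = −(331/3).
Reduce top mod 3: now compute (1/3).
Reached (1/3) = 1. Collecting the sign flips along the way, the symbol is +1.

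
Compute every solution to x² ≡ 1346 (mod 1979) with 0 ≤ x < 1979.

374, 1605

Since 1979 ≡ 3 (mod 4), a square root of 1346 is 1346^((1979+1)/4) = 1346^495 mod 1979.
Repeated squaring: 1346^2≡931, 1346^4≡1938, 1346^8≡1681, 1346^16≡1728, 1346^32≡1652, 1346^64≡63, 1346^128≡11, 1346^256≡121 (mod 1979).
1346^495 = 1346^(256+128+64+32+8+4+2+1) ≡ 374 (mod 1979).
Check: 374² = 139876 ≡ 1346 (mod 1979). The two roots are 374 and 1605.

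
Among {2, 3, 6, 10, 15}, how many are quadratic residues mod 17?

2

(2/17) = +1 → QR.
(3/17) = -1 → non-residue.
(6/17) = -1 → non-residue.
(10/17) = -1 → non-residue.
(15/17) = +1 → QR.
Total quadratic residues among the 5: 2.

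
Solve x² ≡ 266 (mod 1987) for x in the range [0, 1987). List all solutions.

Since 1987 ≡ 3 (mod 4), a square root of 266 is 266^((1987+1)/4) = 266^497 mod 1987.
Repeated squaring: 266^2≡1211, 266^4≡115, 266^8≡1303, 266^16≡911, 266^32≡1342, 266^64≡742, 266^128≡165, 266^256≡1394 (mod 1987).
266^497 = 266^(256+128+64+32+16+1) ≡ 101 (mod 1987).
Check: 101² = 10201 ≡ 266 (mod 1987). The two roots are 101 and 1886.

101, 1886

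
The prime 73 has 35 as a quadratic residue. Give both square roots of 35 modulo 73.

73 ≡ 1 (mod 4), so we find a root by search.
Trying successive values, 20² = 400 ≡ 35 (mod 73). The other root is 73 − 20 = 53.

20, 53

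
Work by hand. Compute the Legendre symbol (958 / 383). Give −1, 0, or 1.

1

First reduce: 958 ≡ 192 (mod 383).
Pull out 2^6: since 383 ≡ 7 (mod 8), (2/383) = +1, so (2/383)^6 = +1.
Reciprocity: 3 ≡ 3 and 383 ≡ 3 (mod 4), so (3/383) = −(383/3).
Reduce top mod 3: now compute (2/3).
Pull out 2: since 3 ≡ 3 (mod 8), (2/3) = -1.
Reached (1/3) = 1. Collecting the sign flips along the way, the symbol is +1.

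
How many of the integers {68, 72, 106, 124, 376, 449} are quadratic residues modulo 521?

(68/521) = -1 → non-residue.
(72/521) = +1 → QR.
(106/521) = +1 → QR.
(124/521) = +1 → QR.
(376/521) = +1 → QR.
(449/521) = +1 → QR.
Total quadratic residues among the 6: 5.

5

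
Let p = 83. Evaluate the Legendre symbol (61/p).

Reciprocity: 61 ≡ 1 and 83 ≡ 3 (mod 4), so (61/83) = +(83/61).
Reduce top mod 61: now compute (22/61).
Pull out 2: since 61 ≡ 5 (mod 8), (2/61) = -1.
Reciprocity: 11 ≡ 3 and 61 ≡ 1 (mod 4), so (11/61) = +(61/11).
Reduce top mod 11: now compute (6/11).
Pull out 2: since 11 ≡ 3 (mod 8), (2/11) = -1.
Reciprocity: 3 ≡ 3 and 11 ≡ 3 (mod 4), so (3/11) = −(11/3).
Reduce top mod 3: now compute (2/3).
Pull out 2: since 3 ≡ 3 (mod 8), (2/3) = -1.
Reached (1/3) = 1. Collecting the sign flips along the way, the symbol is +1.

1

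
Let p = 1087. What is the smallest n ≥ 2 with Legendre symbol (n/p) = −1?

3

(2/1087) = +1, so 2 is a residue.
(3/1087) = −1, so 3 is the smallest positive non-residue mod 1087.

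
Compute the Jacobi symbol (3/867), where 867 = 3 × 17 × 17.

0

Reciprocity: 3 ≡ 3 and 867 ≡ 3 (mod 4), so (3/867) = −(867/3).
Reduce top mod 3: now compute (0/3).
Top reduces to 0: gcd > 1, so the symbol is 0.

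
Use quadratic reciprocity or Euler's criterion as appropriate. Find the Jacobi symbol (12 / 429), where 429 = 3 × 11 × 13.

Pull out 2^2: since 429 ≡ 5 (mod 8), (2/429) = -1, so (2/429)^2 = +1.
Reciprocity: 3 ≡ 3 and 429 ≡ 1 (mod 4), so (3/429) = +(429/3).
Reduce top mod 3: now compute (0/3).
Top reduces to 0: gcd > 1, so the symbol is 0.

0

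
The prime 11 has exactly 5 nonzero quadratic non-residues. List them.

Square k = 1,…,5 (k and 11−k give the same square):
1²=1, 2²=4, 3²=9, 4²≡5, 5²≡3 (mod 11).
The residues are {1, 3, 4, 5, 9}; the non-residues are the remaining 5 nonzero classes.

2, 6, 7, 8, 10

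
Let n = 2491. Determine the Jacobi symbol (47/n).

0

Reciprocity: 47 ≡ 3 and 2491 ≡ 3 (mod 4), so (47/2491) = −(2491/47).
Reduce top mod 47: now compute (0/47).
Top reduces to 0: gcd > 1, so the symbol is 0.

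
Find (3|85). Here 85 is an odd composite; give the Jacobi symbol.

1

Reciprocity: 3 ≡ 3 and 85 ≡ 1 (mod 4), so (3/85) = +(85/3).
Reduce top mod 3: now compute (1/3).
Reached (1/3) = 1. Collecting the sign flips along the way, the symbol is +1.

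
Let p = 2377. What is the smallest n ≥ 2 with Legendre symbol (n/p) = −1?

5

(2/2377) = +1, so 2 is a residue.
(3/2377) = +1, so 3 is a residue.
(4/2377) = +1, so 4 is a residue.
(5/2377) = −1, so 5 is the smallest positive non-residue mod 2377.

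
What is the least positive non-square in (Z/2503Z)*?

(2/2503) = +1, so 2 is a residue.
(3/2503) = −1, so 3 is the smallest positive non-residue mod 2503.

3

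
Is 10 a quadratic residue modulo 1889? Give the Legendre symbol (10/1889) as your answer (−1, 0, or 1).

Pull out 2: since 1889 ≡ 1 (mod 8), (2/1889) = +1.
Reciprocity: 5 ≡ 1 and 1889 ≡ 1 (mod 4), so (5/1889) = +(1889/5).
Reduce top mod 5: now compute (4/5).
Pull out 2^2: since 5 ≡ 5 (mod 8), (2/5) = -1, so (2/5)^2 = +1.
Reached (1/5) = 1. Collecting the sign flips along the way, the symbol is +1.

1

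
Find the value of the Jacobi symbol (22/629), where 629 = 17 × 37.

1

Pull out 2: since 629 ≡ 5 (mod 8), (2/629) = -1.
Reciprocity: 11 ≡ 3 and 629 ≡ 1 (mod 4), so (11/629) = +(629/11).
Reduce top mod 11: now compute (2/11).
Pull out 2: since 11 ≡ 3 (mod 8), (2/11) = -1.
Reached (1/11) = 1. Collecting the sign flips along the way, the symbol is +1.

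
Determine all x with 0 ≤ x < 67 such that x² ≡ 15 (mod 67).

Since 67 ≡ 3 (mod 4), a square root of 15 is 15^((67+1)/4) = 15^17 mod 67.
Repeated squaring: 15^2≡24, 15^4≡40, 15^8≡59, 15^16≡64 (mod 67).
15^17 = 15^(16+1) ≡ 22 (mod 67).
Check: 22² = 484 ≡ 15 (mod 67). The two roots are 22 and 45.

22, 45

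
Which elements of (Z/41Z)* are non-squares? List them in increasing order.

Square k = 1,…,20 (k and 41−k give the same square):
1²=1, 2²=4, 3²=9, 4²=16, 5²=25, 6²=36, 7²≡8, 8²≡23, 9²≡40, 10²≡18, 11²≡39, 12²≡21, 13²≡5, 14²≡32, 15²≡20, 16²≡10, 17²≡2, 18²≡37, 19²≡33, 20²≡31 (mod 41).
The residues are {1, 2, 4, 5, 8, 9, 10, 16, 18, 20, 21, 23, 25, 31, 32, 33, 36, 37, 39, 40}; the non-residues are the remaining 20 nonzero classes.

3 6 7 11 12 13 14 15 17 19 22 24 26 27 28 29 30 34 35 38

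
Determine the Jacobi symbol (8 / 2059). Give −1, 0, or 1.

-1

Pull out 2^3: since 2059 ≡ 3 (mod 8), (2/2059) = -1, so (2/2059)^3 = -1.
Reached (1/2059) = 1. Collecting the sign flips along the way, the symbol is -1.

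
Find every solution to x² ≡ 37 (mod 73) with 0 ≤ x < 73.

16, 57

73 ≡ 1 (mod 4), so we find a root by search.
Trying successive values, 16² = 256 ≡ 37 (mod 73). The other root is 73 − 16 = 57.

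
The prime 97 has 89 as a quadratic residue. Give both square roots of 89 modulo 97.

97 ≡ 1 (mod 4), so we find a root by search.
Trying successive values, 34² = 1156 ≡ 89 (mod 97). The other root is 97 − 34 = 63.

34, 63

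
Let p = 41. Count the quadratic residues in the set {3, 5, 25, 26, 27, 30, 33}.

(3/41) = -1 → non-residue.
(5/41) = +1 → QR.
(25/41) = +1 → QR.
(26/41) = -1 → non-residue.
(27/41) = -1 → non-residue.
(30/41) = -1 → non-residue.
(33/41) = +1 → QR.
Total quadratic residues among the 7: 3.

3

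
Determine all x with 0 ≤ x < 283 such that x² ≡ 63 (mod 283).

Since 283 ≡ 3 (mod 4), a square root of 63 is 63^((283+1)/4) = 63^71 mod 283.
Repeated squaring: 63^2≡7, 63^4≡49, 63^8≡137, 63^16≡91, 63^32≡74, 63^64≡99 (mod 283).
63^71 = 63^(64+4+2+1) ≡ 94 (mod 283).
Check: 94² = 8836 ≡ 63 (mod 283). The two roots are 94 and 189.

94, 189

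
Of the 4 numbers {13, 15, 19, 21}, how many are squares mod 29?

(13/29) = +1 → QR.
(15/29) = -1 → non-residue.
(19/29) = -1 → non-residue.
(21/29) = -1 → non-residue.
Total quadratic residues among the 4: 1.

1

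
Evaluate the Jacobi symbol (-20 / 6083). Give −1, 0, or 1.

First reduce: -20 ≡ 6063 (mod 6083).
Reciprocity: 6063 ≡ 3 and 6083 ≡ 3 (mod 4), so (6063/6083) = −(6083/6063).
Reduce top mod 6063: now compute (20/6063).
Pull out 2^2: since 6063 ≡ 7 (mod 8), (2/6063) = +1, so (2/6063)^2 = +1.
Reciprocity: 5 ≡ 1 and 6063 ≡ 3 (mod 4), so (5/6063) = +(6063/5).
Reduce top mod 5: now compute (3/5).
Reciprocity: 3 ≡ 3 and 5 ≡ 1 (mod 4), so (3/5) = +(5/3).
Reduce top mod 3: now compute (2/3).
Pull out 2: since 3 ≡ 3 (mod 8), (2/3) = -1.
Reached (1/3) = 1. Collecting the sign flips along the way, the symbol is +1.

1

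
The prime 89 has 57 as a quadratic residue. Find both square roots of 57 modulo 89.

89 ≡ 1 (mod 4), so we find a root by search.
Trying successive values, 18² = 324 ≡ 57 (mod 89). The other root is 89 − 18 = 71.

18, 71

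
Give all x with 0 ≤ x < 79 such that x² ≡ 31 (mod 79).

Since 79 ≡ 3 (mod 4), a square root of 31 is 31^((79+1)/4) = 31^20 mod 79.
Repeated squaring: 31^2≡13, 31^4≡11, 31^8≡42, 31^16≡26 (mod 79).
31^20 = 31^(16+4) ≡ 49 (mod 79).
Check: 49² = 2401 ≡ 31 (mod 79). The two roots are 30 and 49.

30, 49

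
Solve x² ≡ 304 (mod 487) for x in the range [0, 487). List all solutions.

Since 487 ≡ 3 (mod 4), a square root of 304 is 304^((487+1)/4) = 304^122 mod 487.
Repeated squaring: 304^2≡373, 304^4≡334, 304^8≡33, 304^16≡115, 304^32≡76, 304^64≡419 (mod 487).
304^122 = 304^(64+32+16+8+2) ≡ 230 (mod 487).
Check: 230² = 52900 ≡ 304 (mod 487). The two roots are 230 and 257.

230, 257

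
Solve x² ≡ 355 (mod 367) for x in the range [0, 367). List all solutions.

33, 334

Since 367 ≡ 3 (mod 4), a square root of 355 is 355^((367+1)/4) = 355^92 mod 367.
Repeated squaring: 355^2≡144, 355^4≡184, 355^8≡92, 355^16≡23, 355^32≡162, 355^64≡187 (mod 367).
355^92 = 355^(64+16+8+4) ≡ 33 (mod 367).
Check: 33² = 1089 ≡ 355 (mod 367). The two roots are 33 and 334.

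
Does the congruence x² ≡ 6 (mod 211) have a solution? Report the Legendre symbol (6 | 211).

1

Pull out 2: since 211 ≡ 3 (mod 8), (2/211) = -1.
Reciprocity: 3 ≡ 3 and 211 ≡ 3 (mod 4), so (3/211) = −(211/3).
Reduce top mod 3: now compute (1/3).
Reached (1/3) = 1. Collecting the sign flips along the way, the symbol is +1.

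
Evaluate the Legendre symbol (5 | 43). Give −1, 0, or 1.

-1

Reciprocity: 5 ≡ 1 and 43 ≡ 3 (mod 4), so (5/43) = +(43/5).
Reduce top mod 5: now compute (3/5).
Reciprocity: 3 ≡ 3 and 5 ≡ 1 (mod 4), so (3/5) = +(5/3).
Reduce top mod 3: now compute (2/3).
Pull out 2: since 3 ≡ 3 (mod 8), (2/3) = -1.
Reached (1/3) = 1. Collecting the sign flips along the way, the symbol is -1.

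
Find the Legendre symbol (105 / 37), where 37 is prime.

-1

Euler's criterion: (105/37) ≡ 31^18 (mod 37).
31^2 ≡ 36 (mod 37)
31^4 ≡ 1 (mod 37)
31^8 ≡ 1 (mod 37)
31^16 ≡ 1 (mod 37)
31^18 = 31^(16+2) ≡ 36 (mod 37).
Result is 36 ≡ −1, so (105/37) = −1.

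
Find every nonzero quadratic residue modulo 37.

1, 3, 4, 7, 9, 10, 11, 12, 16, 21, 25, 26, 27, 28, 30, 33, 34, 36

Square k = 1,…,18 (k and 37−k give the same square):
1²=1, 2²=4, 3²=9, 4²=16, 5²=25, 6²=36, 7²≡12, 8²≡27, 9²≡7, 10²≡26, 11²≡10, 12²≡33, 13²≡21, 14²≡11, 15²≡3, 16²≡34, 17²≡30, 18²≡28 (mod 37).
So the quadratic residues mod 37 are {1, 3, 4, 7, 9, 10, 11, 12, 16, 21, 25, 26, 27, 28, 30, 33, 34, 36}.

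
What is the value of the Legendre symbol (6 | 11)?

Pull out 2: since 11 ≡ 3 (mod 8), (2/11) = -1.
Reciprocity: 3 ≡ 3 and 11 ≡ 3 (mod 4), so (3/11) = −(11/3).
Reduce top mod 3: now compute (2/3).
Pull out 2: since 3 ≡ 3 (mod 8), (2/3) = -1.
Reached (1/3) = 1. Collecting the sign flips along the way, the symbol is -1.

-1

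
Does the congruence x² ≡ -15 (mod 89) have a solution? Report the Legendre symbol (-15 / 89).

-1

First reduce: -15 ≡ 74 (mod 89).
Pull out 2: since 89 ≡ 1 (mod 8), (2/89) = +1.
Reciprocity: 37 ≡ 1 and 89 ≡ 1 (mod 4), so (37/89) = +(89/37).
Reduce top mod 37: now compute (15/37).
Reciprocity: 15 ≡ 3 and 37 ≡ 1 (mod 4), so (15/37) = +(37/15).
Reduce top mod 15: now compute (7/15).
Reciprocity: 7 ≡ 3 and 15 ≡ 3 (mod 4), so (7/15) = −(15/7).
Reduce top mod 7: now compute (1/7).
Reached (1/7) = 1. Collecting the sign flips along the way, the symbol is -1.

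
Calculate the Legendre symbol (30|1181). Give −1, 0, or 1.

Pull out 2: since 1181 ≡ 5 (mod 8), (2/1181) = -1.
Reciprocity: 15 ≡ 3 and 1181 ≡ 1 (mod 4), so (15/1181) = +(1181/15).
Reduce top mod 15: now compute (11/15).
Reciprocity: 11 ≡ 3 and 15 ≡ 3 (mod 4), so (11/15) = −(15/11).
Reduce top mod 11: now compute (4/11).
Pull out 2^2: since 11 ≡ 3 (mod 8), (2/11) = -1, so (2/11)^2 = +1.
Reached (1/11) = 1. Collecting the sign flips along the way, the symbol is +1.

1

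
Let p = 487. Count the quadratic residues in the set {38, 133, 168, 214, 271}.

4

(38/487) = +1 → QR.
(133/487) = -1 → non-residue.
(168/487) = +1 → QR.
(214/487) = +1 → QR.
(271/487) = +1 → QR.
Total quadratic residues among the 5: 4.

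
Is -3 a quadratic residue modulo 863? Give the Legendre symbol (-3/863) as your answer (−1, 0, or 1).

-1

First reduce: -3 ≡ 860 (mod 863).
Pull out 2^2: since 863 ≡ 7 (mod 8), (2/863) = +1, so (2/863)^2 = +1.
Reciprocity: 215 ≡ 3 and 863 ≡ 3 (mod 4), so (215/863) = −(863/215).
Reduce top mod 215: now compute (3/215).
Reciprocity: 3 ≡ 3 and 215 ≡ 3 (mod 4), so (3/215) = −(215/3).
Reduce top mod 3: now compute (2/3).
Pull out 2: since 3 ≡ 3 (mod 8), (2/3) = -1.
Reached (1/3) = 1. Collecting the sign flips along the way, the symbol is -1.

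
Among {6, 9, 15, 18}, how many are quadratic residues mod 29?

(6/29) = +1 → QR.
(9/29) = +1 → QR.
(15/29) = -1 → non-residue.
(18/29) = -1 → non-residue.
Total quadratic residues among the 4: 2.

2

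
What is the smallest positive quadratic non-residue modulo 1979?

2

(2/1979) = −1, so 2 is the smallest positive non-residue mod 1979.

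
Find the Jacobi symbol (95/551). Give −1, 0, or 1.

Reciprocity: 95 ≡ 3 and 551 ≡ 3 (mod 4), so (95/551) = −(551/95).
Reduce top mod 95: now compute (76/95).
Pull out 2^2: since 95 ≡ 7 (mod 8), (2/95) = +1, so (2/95)^2 = +1.
Reciprocity: 19 ≡ 3 and 95 ≡ 3 (mod 4), so (19/95) = −(95/19).
Reduce top mod 19: now compute (0/19).
Top reduces to 0: gcd > 1, so the symbol is 0.

0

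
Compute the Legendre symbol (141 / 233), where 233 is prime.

1

Reciprocity: 141 ≡ 1 and 233 ≡ 1 (mod 4), so (141/233) = +(233/141).
Reduce top mod 141: now compute (92/141).
Pull out 2^2: since 141 ≡ 5 (mod 8), (2/141) = -1, so (2/141)^2 = +1.
Reciprocity: 23 ≡ 3 and 141 ≡ 1 (mod 4), so (23/141) = +(141/23).
Reduce top mod 23: now compute (3/23).
Reciprocity: 3 ≡ 3 and 23 ≡ 3 (mod 4), so (3/23) = −(23/3).
Reduce top mod 3: now compute (2/3).
Pull out 2: since 3 ≡ 3 (mod 8), (2/3) = -1.
Reached (1/3) = 1. Collecting the sign flips along the way, the symbol is +1.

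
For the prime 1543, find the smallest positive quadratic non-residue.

3

(2/1543) = +1, so 2 is a residue.
(3/1543) = −1, so 3 is the smallest positive non-residue mod 1543.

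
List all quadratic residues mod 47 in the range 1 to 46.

Square k = 1,…,23 (k and 47−k give the same square):
1²=1, 2²=4, 3²=9, 4²=16, 5²=25, 6²=36, 7²≡2, 8²≡17, 9²≡34, 10²≡6, 11²≡27, 12²≡3, 13²≡28, 14²≡8, 15²≡37, 16²≡21, 17²≡7, 18²≡42, 19²≡32, 20²≡24, 21²≡18, 22²≡14, 23²≡12 (mod 47).
So the quadratic residues mod 47 are {1, 2, 3, 4, 6, 7, 8, 9, 12, 14, 16, 17, 18, 21, 24, 25, 27, 28, 32, 34, 36, 37, 42}.

1 2 3 4 6 7 8 9 12 14 16 17 18 21 24 25 27 28 32 34 36 37 42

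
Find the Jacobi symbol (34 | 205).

-1

Pull out 2: since 205 ≡ 5 (mod 8), (2/205) = -1.
Reciprocity: 17 ≡ 1 and 205 ≡ 1 (mod 4), so (17/205) = +(205/17).
Reduce top mod 17: now compute (1/17).
Reached (1/17) = 1. Collecting the sign flips along the way, the symbol is -1.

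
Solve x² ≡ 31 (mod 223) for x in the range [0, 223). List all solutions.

37, 186

Since 223 ≡ 3 (mod 4), a square root of 31 is 31^((223+1)/4) = 31^56 mod 223.
Repeated squaring: 31^2≡69, 31^4≡78, 31^8≡63, 31^16≡178, 31^32≡18 (mod 223).
31^56 = 31^(32+16+8) ≡ 37 (mod 223).
Check: 37² = 1369 ≡ 31 (mod 223). The two roots are 37 and 186.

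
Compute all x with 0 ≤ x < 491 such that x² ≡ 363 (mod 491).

Since 491 ≡ 3 (mod 4), a square root of 363 is 363^((491+1)/4) = 363^123 mod 491.
Repeated squaring: 363^2≡181, 363^4≡355, 363^8≡329, 363^16≡221, 363^32≡232, 363^64≡305 (mod 491).
363^123 = 363^(64+32+16+8+2+1) ≡ 230 (mod 491).
Check: 230² = 52900 ≡ 363 (mod 491). The two roots are 230 and 261.

230, 261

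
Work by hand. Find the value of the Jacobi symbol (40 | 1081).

Pull out 2^3: since 1081 ≡ 1 (mod 8), (2/1081) = +1, so (2/1081)^3 = +1.
Reciprocity: 5 ≡ 1 and 1081 ≡ 1 (mod 4), so (5/1081) = +(1081/5).
Reduce top mod 5: now compute (1/5).
Reached (1/5) = 1. Collecting the sign flips along the way, the symbol is +1.

1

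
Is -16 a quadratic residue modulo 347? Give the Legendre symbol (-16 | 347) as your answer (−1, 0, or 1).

First reduce: -16 ≡ 331 (mod 347).
Reciprocity: 331 ≡ 3 and 347 ≡ 3 (mod 4), so (331/347) = −(347/331).
Reduce top mod 331: now compute (16/331).
Pull out 2^4: since 331 ≡ 3 (mod 8), (2/331) = -1, so (2/331)^4 = +1.
Reached (1/331) = 1. Collecting the sign flips along the way, the symbol is -1.

-1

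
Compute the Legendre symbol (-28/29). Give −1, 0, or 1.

1

Euler's criterion: (-28/29) ≡ 1^14 (mod 29).
1^2 ≡ 1 (mod 29)
1^4 ≡ 1 (mod 29)
1^8 ≡ 1 (mod 29)
1^14 = 1^(8+4+2) ≡ 1 (mod 29).
Result is 1, so (-28/29) = 1.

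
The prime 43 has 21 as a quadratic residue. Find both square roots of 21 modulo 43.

Since 43 ≡ 3 (mod 4), a square root of 21 is 21^((43+1)/4) = 21^11 mod 43.
Repeated squaring: 21^2≡11, 21^4≡35, 21^8≡21 (mod 43).
21^11 = 21^(8+2+1) ≡ 35 (mod 43).
Check: 35² = 1225 ≡ 21 (mod 43). The two roots are 8 and 35.

8, 35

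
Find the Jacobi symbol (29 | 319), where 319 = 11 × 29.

0

Reciprocity: 29 ≡ 1 and 319 ≡ 3 (mod 4), so (29/319) = +(319/29).
Reduce top mod 29: now compute (0/29).
Top reduces to 0: gcd > 1, so the symbol is 0.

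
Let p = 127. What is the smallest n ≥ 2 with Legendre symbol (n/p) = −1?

3

(2/127) = +1, so 2 is a residue.
(3/127) = −1, so 3 is the smallest positive non-residue mod 127.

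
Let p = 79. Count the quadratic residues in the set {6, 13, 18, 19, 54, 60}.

3

(6/79) = -1 → non-residue.
(13/79) = +1 → QR.
(18/79) = +1 → QR.
(19/79) = +1 → QR.
(54/79) = -1 → non-residue.
(60/79) = -1 → non-residue.
Total quadratic residues among the 6: 3.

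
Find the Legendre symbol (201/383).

Euler's criterion: (201/383) ≡ 201^191 (mod 383).
201^2 ≡ 186 (mod 383)
201^4 ≡ 126 (mod 383)
201^8 ≡ 173 (mod 383)
201^16 ≡ 55 (mod 383)
201^32 ≡ 344 (mod 383)
201^64 ≡ 372 (mod 383)
201^128 ≡ 121 (mod 383)
201^191 = 201^(128+32+16+8+4+2+1) ≡ 1 (mod 383).
Result is 1, so (201/383) = 1.

1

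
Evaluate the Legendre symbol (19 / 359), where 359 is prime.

-1

Euler's criterion: (19/359) ≡ 19^179 (mod 359).
19^2 ≡ 2 (mod 359)
19^4 ≡ 4 (mod 359)
19^8 ≡ 16 (mod 359)
19^16 ≡ 256 (mod 359)
19^32 ≡ 198 (mod 359)
19^64 ≡ 73 (mod 359)
19^128 ≡ 303 (mod 359)
19^179 = 19^(128+32+16+2+1) ≡ 358 (mod 359).
Result is 358 ≡ −1, so (19/359) = −1.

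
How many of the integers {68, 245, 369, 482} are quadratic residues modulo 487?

(68/487) = -1 → non-residue.
(245/487) = -1 → non-residue.
(369/487) = +1 → QR.
(482/487) = +1 → QR.
Total quadratic residues among the 4: 2.

2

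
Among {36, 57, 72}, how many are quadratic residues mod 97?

(36/97) = +1 → QR.
(57/97) = -1 → non-residue.
(72/97) = +1 → QR.
Total quadratic residues among the 3: 2.

2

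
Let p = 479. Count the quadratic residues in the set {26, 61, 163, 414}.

(26/479) = -1 → non-residue.
(61/479) = +1 → QR.
(163/479) = +1 → QR.
(414/479) = +1 → QR.
Total quadratic residues among the 4: 3.

3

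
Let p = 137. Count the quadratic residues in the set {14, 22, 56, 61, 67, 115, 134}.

(14/137) = +1 → QR.
(22/137) = +1 → QR.
(56/137) = +1 → QR.
(61/137) = +1 → QR.
(67/137) = -1 → non-residue.
(115/137) = +1 → QR.
(134/137) = -1 → non-residue.
Total quadratic residues among the 7: 5.

5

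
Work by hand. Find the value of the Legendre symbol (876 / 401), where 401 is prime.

-1

First reduce: 876 ≡ 74 (mod 401).
Pull out 2: since 401 ≡ 1 (mod 8), (2/401) = +1.
Reciprocity: 37 ≡ 1 and 401 ≡ 1 (mod 4), so (37/401) = +(401/37).
Reduce top mod 37: now compute (31/37).
Reciprocity: 31 ≡ 3 and 37 ≡ 1 (mod 4), so (31/37) = +(37/31).
Reduce top mod 31: now compute (6/31).
Pull out 2: since 31 ≡ 7 (mod 8), (2/31) = +1.
Reciprocity: 3 ≡ 3 and 31 ≡ 3 (mod 4), so (3/31) = −(31/3).
Reduce top mod 3: now compute (1/3).
Reached (1/3) = 1. Collecting the sign flips along the way, the symbol is -1.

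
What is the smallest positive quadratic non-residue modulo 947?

2

(2/947) = −1, so 2 is the smallest positive non-residue mod 947.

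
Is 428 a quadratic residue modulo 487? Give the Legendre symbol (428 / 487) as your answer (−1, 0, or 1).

1

Euler's criterion: (428/487) ≡ 428^243 (mod 487).
428^2 ≡ 72 (mod 487)
428^4 ≡ 314 (mod 487)
428^8 ≡ 222 (mod 487)
428^16 ≡ 97 (mod 487)
428^32 ≡ 156 (mod 487)
428^64 ≡ 473 (mod 487)
428^128 ≡ 196 (mod 487)
428^243 = 428^(128+64+32+16+2+1) ≡ 1 (mod 487).
Result is 1, so (428/487) = 1.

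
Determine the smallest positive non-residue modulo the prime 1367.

5

(2/1367) = +1, so 2 is a residue.
(3/1367) = +1, so 3 is a residue.
(4/1367) = +1, so 4 is a residue.
(5/1367) = −1, so 5 is the smallest positive non-residue mod 1367.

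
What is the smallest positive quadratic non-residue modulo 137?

(2/137) = +1, so 2 is a residue.
(3/137) = −1, so 3 is the smallest positive non-residue mod 137.

3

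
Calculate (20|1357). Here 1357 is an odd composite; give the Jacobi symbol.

-1

Pull out 2^2: since 1357 ≡ 5 (mod 8), (2/1357) = -1, so (2/1357)^2 = +1.
Reciprocity: 5 ≡ 1 and 1357 ≡ 1 (mod 4), so (5/1357) = +(1357/5).
Reduce top mod 5: now compute (2/5).
Pull out 2: since 5 ≡ 5 (mod 8), (2/5) = -1.
Reached (1/5) = 1. Collecting the sign flips along the way, the symbol is -1.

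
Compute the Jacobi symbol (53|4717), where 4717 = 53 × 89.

0

Reciprocity: 53 ≡ 1 and 4717 ≡ 1 (mod 4), so (53/4717) = +(4717/53).
Reduce top mod 53: now compute (0/53).
Top reduces to 0: gcd > 1, so the symbol is 0.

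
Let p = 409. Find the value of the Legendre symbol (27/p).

Euler's criterion: (27/409) ≡ 27^204 (mod 409).
27^2 ≡ 320 (mod 409)
27^4 ≡ 150 (mod 409)
27^8 ≡ 5 (mod 409)
27^16 ≡ 25 (mod 409)
27^32 ≡ 216 (mod 409)
27^64 ≡ 30 (mod 409)
27^128 ≡ 82 (mod 409)
27^204 = 27^(128+64+8+4) ≡ 1 (mod 409).
Result is 1, so (27/409) = 1.

1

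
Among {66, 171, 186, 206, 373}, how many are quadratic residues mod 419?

4

(66/419) = +1 → QR.
(171/419) = -1 → non-residue.
(186/419) = +1 → QR.
(206/419) = +1 → QR.
(373/419) = +1 → QR.
Total quadratic residues among the 5: 4.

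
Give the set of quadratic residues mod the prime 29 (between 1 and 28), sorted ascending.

Square k = 1,…,14 (k and 29−k give the same square):
1²=1, 2²=4, 3²=9, 4²=16, 5²=25, 6²≡7, 7²≡20, 8²≡6, 9²≡23, 10²≡13, 11²≡5, 12²≡28, 13²≡24, 14²≡22 (mod 29).
So the quadratic residues mod 29 are {1, 4, 5, 6, 7, 9, 13, 16, 20, 22, 23, 24, 25, 28}.

1 4 5 6 7 9 13 16 20 22 23 24 25 28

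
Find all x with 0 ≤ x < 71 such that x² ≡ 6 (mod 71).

Since 71 ≡ 3 (mod 4), a square root of 6 is 6^((71+1)/4) = 6^18 mod 71.
Repeated squaring: 6^2≡36, 6^4≡18, 6^8≡40, 6^16≡38 (mod 71).
6^18 = 6^(16+2) ≡ 19 (mod 71).
Check: 19² = 361 ≡ 6 (mod 71). The two roots are 19 and 52.

19, 52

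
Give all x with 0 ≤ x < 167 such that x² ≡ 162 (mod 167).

50, 117

Since 167 ≡ 3 (mod 4), a square root of 162 is 162^((167+1)/4) = 162^42 mod 167.
Repeated squaring: 162^2≡25, 162^4≡124, 162^8≡12, 162^16≡144, 162^32≡28 (mod 167).
162^42 = 162^(32+8+2) ≡ 50 (mod 167).
Check: 50² = 2500 ≡ 162 (mod 167). The two roots are 50 and 117.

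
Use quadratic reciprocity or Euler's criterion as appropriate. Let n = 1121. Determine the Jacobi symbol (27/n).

Reciprocity: 27 ≡ 3 and 1121 ≡ 1 (mod 4), so (27/1121) = +(1121/27).
Reduce top mod 27: now compute (14/27).
Pull out 2: since 27 ≡ 3 (mod 8), (2/27) = -1.
Reciprocity: 7 ≡ 3 and 27 ≡ 3 (mod 4), so (7/27) = −(27/7).
Reduce top mod 7: now compute (6/7).
Pull out 2: since 7 ≡ 7 (mod 8), (2/7) = +1.
Reciprocity: 3 ≡ 3 and 7 ≡ 3 (mod 4), so (3/7) = −(7/3).
Reduce top mod 3: now compute (1/3).
Reached (1/3) = 1. Collecting the sign flips along the way, the symbol is -1.

-1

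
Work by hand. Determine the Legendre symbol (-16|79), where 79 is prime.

First reduce: -16 ≡ 63 (mod 79).
Reciprocity: 63 ≡ 3 and 79 ≡ 3 (mod 4), so (63/79) = −(79/63).
Reduce top mod 63: now compute (16/63).
Pull out 2^4: since 63 ≡ 7 (mod 8), (2/63) = +1, so (2/63)^4 = +1.
Reached (1/63) = 1. Collecting the sign flips along the way, the symbol is -1.

-1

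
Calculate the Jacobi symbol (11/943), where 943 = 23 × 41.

Reciprocity: 11 ≡ 3 and 943 ≡ 3 (mod 4), so (11/943) = −(943/11).
Reduce top mod 11: now compute (8/11).
Pull out 2^3: since 11 ≡ 3 (mod 8), (2/11) = -1, so (2/11)^3 = -1.
Reached (1/11) = 1. Collecting the sign flips along the way, the symbol is +1.

1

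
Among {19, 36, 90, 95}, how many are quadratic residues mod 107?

(19/107) = +1 → QR.
(36/107) = +1 → QR.
(90/107) = +1 → QR.
(95/107) = -1 → non-residue.
Total quadratic residues among the 4: 3.

3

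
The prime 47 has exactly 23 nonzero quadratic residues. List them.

Square k = 1,…,23 (k and 47−k give the same square):
1²=1, 2²=4, 3²=9, 4²=16, 5²=25, 6²=36, 7²≡2, 8²≡17, 9²≡34, 10²≡6, 11²≡27, 12²≡3, 13²≡28, 14²≡8, 15²≡37, 16²≡21, 17²≡7, 18²≡42, 19²≡32, 20²≡24, 21²≡18, 22²≡14, 23²≡12 (mod 47).
So the quadratic residues mod 47 are {1, 2, 3, 4, 6, 7, 8, 9, 12, 14, 16, 17, 18, 21, 24, 25, 27, 28, 32, 34, 36, 37, 42}.

1,2,3,4,6,7,8,9,12,14,16,17,18,21,24,25,27,28,32,34,36,37,42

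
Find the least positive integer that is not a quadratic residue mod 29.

(2/29) = −1, so 2 is the smallest positive non-residue mod 29.

2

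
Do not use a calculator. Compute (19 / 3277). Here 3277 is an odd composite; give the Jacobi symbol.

Reciprocity: 19 ≡ 3 and 3277 ≡ 1 (mod 4), so (19/3277) = +(3277/19).
Reduce top mod 19: now compute (9/19).
Reciprocity: 9 ≡ 1 and 19 ≡ 3 (mod 4), so (9/19) = +(19/9).
Reduce top mod 9: now compute (1/9).
Reached (1/9) = 1. Collecting the sign flips along the way, the symbol is +1.

1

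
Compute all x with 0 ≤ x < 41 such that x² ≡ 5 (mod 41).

41 ≡ 1 (mod 4), so we find a root by search.
Trying successive values, 13² = 169 ≡ 5 (mod 41). The other root is 41 − 13 = 28.

13, 28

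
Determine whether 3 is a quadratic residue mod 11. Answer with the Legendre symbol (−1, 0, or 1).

1

Reciprocity: 3 ≡ 3 and 11 ≡ 3 (mod 4), so (3/11) = −(11/3).
Reduce top mod 3: now compute (2/3).
Pull out 2: since 3 ≡ 3 (mod 8), (2/3) = -1.
Reached (1/3) = 1. Collecting the sign flips along the way, the symbol is +1.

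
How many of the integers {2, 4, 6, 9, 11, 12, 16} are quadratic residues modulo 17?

4

(2/17) = +1 → QR.
(4/17) = +1 → QR.
(6/17) = -1 → non-residue.
(9/17) = +1 → QR.
(11/17) = -1 → non-residue.
(12/17) = -1 → non-residue.
(16/17) = +1 → QR.
Total quadratic residues among the 7: 4.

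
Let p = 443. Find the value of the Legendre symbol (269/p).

-1

Reciprocity: 269 ≡ 1 and 443 ≡ 3 (mod 4), so (269/443) = +(443/269).
Reduce top mod 269: now compute (174/269).
Pull out 2: since 269 ≡ 5 (mod 8), (2/269) = -1.
Reciprocity: 87 ≡ 3 and 269 ≡ 1 (mod 4), so (87/269) = +(269/87).
Reduce top mod 87: now compute (8/87).
Pull out 2^3: since 87 ≡ 7 (mod 8), (2/87) = +1, so (2/87)^3 = +1.
Reached (1/87) = 1. Collecting the sign flips along the way, the symbol is -1.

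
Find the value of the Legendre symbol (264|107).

Euler's criterion: (264/107) ≡ 50^53 (mod 107).
50^2 ≡ 39 (mod 107)
50^4 ≡ 23 (mod 107)
50^8 ≡ 101 (mod 107)
50^16 ≡ 36 (mod 107)
50^32 ≡ 12 (mod 107)
50^53 = 50^(32+16+4+1) ≡ 106 (mod 107).
Result is 106 ≡ −1, so (264/107) = −1.

-1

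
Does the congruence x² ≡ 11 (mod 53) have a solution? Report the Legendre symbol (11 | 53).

1

Euler's criterion: (11/53) ≡ 11^26 (mod 53).
11^2 ≡ 15 (mod 53)
11^4 ≡ 13 (mod 53)
11^8 ≡ 10 (mod 53)
11^16 ≡ 47 (mod 53)
11^26 = 11^(16+8+2) ≡ 1 (mod 53).
Result is 1, so (11/53) = 1.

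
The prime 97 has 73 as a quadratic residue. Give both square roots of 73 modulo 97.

48, 49

97 ≡ 1 (mod 4), so we find a root by search.
Trying successive values, 48² = 2304 ≡ 73 (mod 97). The other root is 97 − 48 = 49.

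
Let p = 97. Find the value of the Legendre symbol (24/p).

1

Pull out 2^3: since 97 ≡ 1 (mod 8), (2/97) = +1, so (2/97)^3 = +1.
Reciprocity: 3 ≡ 3 and 97 ≡ 1 (mod 4), so (3/97) = +(97/3).
Reduce top mod 3: now compute (1/3).
Reached (1/3) = 1. Collecting the sign flips along the way, the symbol is +1.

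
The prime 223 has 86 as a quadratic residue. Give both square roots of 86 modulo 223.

106, 117

Since 223 ≡ 3 (mod 4), a square root of 86 is 86^((223+1)/4) = 86^56 mod 223.
Repeated squaring: 86^2≡37, 86^4≡31, 86^8≡69, 86^16≡78, 86^32≡63 (mod 223).
86^56 = 86^(32+16+8) ≡ 106 (mod 223).
Check: 106² = 11236 ≡ 86 (mod 223). The two roots are 106 and 117.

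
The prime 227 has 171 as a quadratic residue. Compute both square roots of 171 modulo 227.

25, 202

Since 227 ≡ 3 (mod 4), a square root of 171 is 171^((227+1)/4) = 171^57 mod 227.
Repeated squaring: 171^2≡185, 171^4≡175, 171^8≡207, 171^16≡173, 171^32≡192 (mod 227).
171^57 = 171^(32+16+8+1) ≡ 25 (mod 227).
Check: 25² = 625 ≡ 171 (mod 227). The two roots are 25 and 202.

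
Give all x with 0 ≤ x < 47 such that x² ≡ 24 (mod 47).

20, 27

Since 47 ≡ 3 (mod 4), a square root of 24 is 24^((47+1)/4) = 24^12 mod 47.
Repeated squaring: 24^2≡12, 24^4≡3, 24^8≡9 (mod 47).
24^12 = 24^(8+4) ≡ 27 (mod 47).
Check: 27² = 729 ≡ 24 (mod 47). The two roots are 20 and 27.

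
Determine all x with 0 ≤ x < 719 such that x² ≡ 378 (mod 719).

198, 521

Since 719 ≡ 3 (mod 4), a square root of 378 is 378^((719+1)/4) = 378^180 mod 719.
Repeated squaring: 378^2≡522, 378^4≡702, 378^8≡289, 378^16≡117, 378^32≡28, 378^64≡65, 378^128≡630 (mod 719).
378^180 = 378^(128+32+16+4) ≡ 521 (mod 719).
Check: 521² = 271441 ≡ 378 (mod 719). The two roots are 198 and 521.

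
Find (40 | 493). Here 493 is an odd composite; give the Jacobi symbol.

Pull out 2^3: since 493 ≡ 5 (mod 8), (2/493) = -1, so (2/493)^3 = -1.
Reciprocity: 5 ≡ 1 and 493 ≡ 1 (mod 4), so (5/493) = +(493/5).
Reduce top mod 5: now compute (3/5).
Reciprocity: 3 ≡ 3 and 5 ≡ 1 (mod 4), so (3/5) = +(5/3).
Reduce top mod 3: now compute (2/3).
Pull out 2: since 3 ≡ 3 (mod 8), (2/3) = -1.
Reached (1/3) = 1. Collecting the sign flips along the way, the symbol is +1.

1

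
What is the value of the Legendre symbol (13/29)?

Reciprocity: 13 ≡ 1 and 29 ≡ 1 (mod 4), so (13/29) = +(29/13).
Reduce top mod 13: now compute (3/13).
Reciprocity: 3 ≡ 3 and 13 ≡ 1 (mod 4), so (3/13) = +(13/3).
Reduce top mod 3: now compute (1/3).
Reached (1/3) = 1. Collecting the sign flips along the way, the symbol is +1.

1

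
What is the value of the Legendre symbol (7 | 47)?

Reciprocity: 7 ≡ 3 and 47 ≡ 3 (mod 4), so (7/47) = −(47/7).
Reduce top mod 7: now compute (5/7).
Reciprocity: 5 ≡ 1 and 7 ≡ 3 (mod 4), so (5/7) = +(7/5).
Reduce top mod 5: now compute (2/5).
Pull out 2: since 5 ≡ 5 (mod 8), (2/5) = -1.
Reached (1/5) = 1. Collecting the sign flips along the way, the symbol is +1.

1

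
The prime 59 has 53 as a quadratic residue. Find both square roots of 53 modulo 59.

17, 42

Since 59 ≡ 3 (mod 4), a square root of 53 is 53^((59+1)/4) = 53^15 mod 59.
Repeated squaring: 53^2≡36, 53^4≡57, 53^8≡4 (mod 59).
53^15 = 53^(8+4+2+1) ≡ 17 (mod 59).
Check: 17² = 289 ≡ 53 (mod 59). The two roots are 17 and 42.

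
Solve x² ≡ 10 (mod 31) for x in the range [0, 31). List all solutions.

Since 31 ≡ 3 (mod 4), a square root of 10 is 10^((31+1)/4) = 10^8 mod 31.
Repeated squaring: 10^2≡7, 10^4≡18, 10^8≡14 (mod 31).
10^8 = 10^(8) ≡ 14 (mod 31).
Check: 14² = 196 ≡ 10 (mod 31). The two roots are 14 and 17.

14, 17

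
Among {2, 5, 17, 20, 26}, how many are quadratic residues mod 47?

2

(2/47) = +1 → QR.
(5/47) = -1 → non-residue.
(17/47) = +1 → QR.
(20/47) = -1 → non-residue.
(26/47) = -1 → non-residue.
Total quadratic residues among the 5: 2.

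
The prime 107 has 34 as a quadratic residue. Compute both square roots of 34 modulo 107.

Since 107 ≡ 3 (mod 4), a square root of 34 is 34^((107+1)/4) = 34^27 mod 107.
Repeated squaring: 34^2≡86, 34^4≡13, 34^8≡62, 34^16≡99 (mod 107).
34^27 = 34^(16+8+2+1) ≡ 81 (mod 107).
Check: 81² = 6561 ≡ 34 (mod 107). The two roots are 26 and 81.

26, 81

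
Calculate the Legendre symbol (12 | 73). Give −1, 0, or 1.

1

Pull out 2^2: since 73 ≡ 1 (mod 8), (2/73) = +1, so (2/73)^2 = +1.
Reciprocity: 3 ≡ 3 and 73 ≡ 1 (mod 4), so (3/73) = +(73/3).
Reduce top mod 3: now compute (1/3).
Reached (1/3) = 1. Collecting the sign flips along the way, the symbol is +1.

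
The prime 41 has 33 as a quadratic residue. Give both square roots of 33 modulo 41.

41 ≡ 1 (mod 4), so we find a root by search.
Trying successive values, 19² = 361 ≡ 33 (mod 41). The other root is 41 − 19 = 22.

19, 22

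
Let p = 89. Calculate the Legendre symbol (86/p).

-1

Euler's criterion: (86/89) ≡ 86^44 (mod 89).
86^2 ≡ 9 (mod 89)
86^4 ≡ 81 (mod 89)
86^8 ≡ 64 (mod 89)
86^16 ≡ 2 (mod 89)
86^32 ≡ 4 (mod 89)
86^44 = 86^(32+8+4) ≡ 88 (mod 89).
Result is 88 ≡ −1, so (86/89) = −1.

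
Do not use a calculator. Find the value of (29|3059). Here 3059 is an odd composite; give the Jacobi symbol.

-1

Reciprocity: 29 ≡ 1 and 3059 ≡ 3 (mod 4), so (29/3059) = +(3059/29).
Reduce top mod 29: now compute (14/29).
Pull out 2: since 29 ≡ 5 (mod 8), (2/29) = -1.
Reciprocity: 7 ≡ 3 and 29 ≡ 1 (mod 4), so (7/29) = +(29/7).
Reduce top mod 7: now compute (1/7).
Reached (1/7) = 1. Collecting the sign flips along the way, the symbol is -1.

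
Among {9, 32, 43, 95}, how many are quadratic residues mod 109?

(9/109) = +1 → QR.
(32/109) = -1 → non-residue.
(43/109) = +1 → QR.
(95/109) = -1 → non-residue.
Total quadratic residues among the 4: 2.

2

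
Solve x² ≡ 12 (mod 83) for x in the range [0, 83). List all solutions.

Since 83 ≡ 3 (mod 4), a square root of 12 is 12^((83+1)/4) = 12^21 mod 83.
Repeated squaring: 12^2≡61, 12^4≡69, 12^8≡30, 12^16≡70 (mod 83).
12^21 = 12^(16+4+1) ≡ 26 (mod 83).
Check: 26² = 676 ≡ 12 (mod 83). The two roots are 26 and 57.

26, 57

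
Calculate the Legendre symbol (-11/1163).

-1

First reduce: -11 ≡ 1152 (mod 1163).
Pull out 2^7: since 1163 ≡ 3 (mod 8), (2/1163) = -1, so (2/1163)^7 = -1.
Reciprocity: 9 ≡ 1 and 1163 ≡ 3 (mod 4), so (9/1163) = +(1163/9).
Reduce top mod 9: now compute (2/9).
Pull out 2: since 9 ≡ 1 (mod 8), (2/9) = +1.
Reached (1/9) = 1. Collecting the sign flips along the way, the symbol is -1.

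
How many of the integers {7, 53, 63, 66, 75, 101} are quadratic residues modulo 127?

0

(7/127) = -1 → non-residue.
(53/127) = -1 → non-residue.
(63/127) = -1 → non-residue.
(66/127) = -1 → non-residue.
(75/127) = -1 → non-residue.
(101/127) = -1 → non-residue.
Total quadratic residues among the 6: 0.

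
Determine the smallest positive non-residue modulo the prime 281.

3

(2/281) = +1, so 2 is a residue.
(3/281) = −1, so 3 is the smallest positive non-residue mod 281.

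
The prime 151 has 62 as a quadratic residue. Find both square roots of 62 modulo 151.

Since 151 ≡ 3 (mod 4), a square root of 62 is 62^((151+1)/4) = 62^38 mod 151.
Repeated squaring: 62^2≡69, 62^4≡80, 62^8≡58, 62^16≡42, 62^32≡103 (mod 151).
62^38 = 62^(32+4+2) ≡ 45 (mod 151).
Check: 45² = 2025 ≡ 62 (mod 151). The two roots are 45 and 106.

45, 106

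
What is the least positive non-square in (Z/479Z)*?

13

(2/479) = +1, so 2 is a residue.
(3/479) = +1, so 3 is a residue.
(4/479) = +1, so 4 is a residue.
(5/479) = +1, so 5 is a residue.
(6/479) = +1, so 6 is a residue.
(7/479) = +1, so 7 is a residue.
(8/479) = +1, so 8 is a residue.
(9/479) = +1, so 9 is a residue.
(10/479) = +1, so 10 is a residue.
(11/479) = +1, so 11 is a residue.
(12/479) = +1, so 12 is a residue.
(13/479) = −1, so 13 is the smallest positive non-residue mod 479.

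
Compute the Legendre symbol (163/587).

1

Euler's criterion: (163/587) ≡ 163^293 (mod 587).
163^2 ≡ 154 (mod 587)
163^4 ≡ 236 (mod 587)
163^8 ≡ 518 (mod 587)
163^16 ≡ 65 (mod 587)
163^32 ≡ 116 (mod 587)
163^64 ≡ 542 (mod 587)
163^128 ≡ 264 (mod 587)
163^256 ≡ 430 (mod 587)
163^293 = 163^(256+32+4+1) ≡ 1 (mod 587).
Result is 1, so (163/587) = 1.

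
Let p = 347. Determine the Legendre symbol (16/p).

1

Euler's criterion: (16/347) ≡ 16^173 (mod 347).
16^2 ≡ 256 (mod 347)
16^4 ≡ 300 (mod 347)
16^8 ≡ 127 (mod 347)
16^16 ≡ 167 (mod 347)
16^32 ≡ 129 (mod 347)
16^64 ≡ 332 (mod 347)
16^128 ≡ 225 (mod 347)
16^173 = 16^(128+32+8+4+1) ≡ 1 (mod 347).
Result is 1, so (16/347) = 1.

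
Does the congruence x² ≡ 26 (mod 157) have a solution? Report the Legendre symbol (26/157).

Pull out 2: since 157 ≡ 5 (mod 8), (2/157) = -1.
Reciprocity: 13 ≡ 1 and 157 ≡ 1 (mod 4), so (13/157) = +(157/13).
Reduce top mod 13: now compute (1/13).
Reached (1/13) = 1. Collecting the sign flips along the way, the symbol is -1.

-1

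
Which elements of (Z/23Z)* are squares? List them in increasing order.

Square k = 1,…,11 (k and 23−k give the same square):
1²=1, 2²=4, 3²=9, 4²=16, 5²≡2, 6²≡13, 7²≡3, 8²≡18, 9²≡12, 10²≡8, 11²≡6 (mod 23).
So the quadratic residues mod 23 are {1, 2, 3, 4, 6, 8, 9, 12, 13, 16, 18}.

1, 2, 3, 4, 6, 8, 9, 12, 13, 16, 18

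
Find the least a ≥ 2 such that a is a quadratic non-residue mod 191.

7

(2/191) = +1, so 2 is a residue.
(3/191) = +1, so 3 is a residue.
(4/191) = +1, so 4 is a residue.
(5/191) = +1, so 5 is a residue.
(6/191) = +1, so 6 is a residue.
(7/191) = −1, so 7 is the smallest positive non-residue mod 191.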